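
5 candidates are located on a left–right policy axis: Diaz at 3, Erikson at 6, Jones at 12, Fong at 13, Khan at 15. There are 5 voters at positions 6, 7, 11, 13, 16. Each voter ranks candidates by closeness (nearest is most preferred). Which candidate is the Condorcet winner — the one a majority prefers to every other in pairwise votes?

With single-peaked preferences on a line, the Condorcet winner is the candidate closest to the median voter.
The median voter (position 11) is closest to Jones at 12.
Check: Jones vs Khan — voters closer to Jones: 4 of 5.

Jones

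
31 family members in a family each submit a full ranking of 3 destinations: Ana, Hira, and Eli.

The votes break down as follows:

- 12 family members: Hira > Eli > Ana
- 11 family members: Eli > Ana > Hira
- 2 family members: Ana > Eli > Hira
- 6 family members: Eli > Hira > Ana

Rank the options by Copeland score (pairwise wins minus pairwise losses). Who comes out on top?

Eli

Pairwise results:
  Ana vs Hira: Hira wins 18–13.
  Ana vs Eli: Eli wins 29–2.
  Hira vs Eli: Eli wins 19–12.
Copeland scores (wins − losses):
  Ana: 0 − 2 = -2
  Hira: 1 − 1 = 0
  Eli: 2 − 0 = 2
Eli has the best Copeland score.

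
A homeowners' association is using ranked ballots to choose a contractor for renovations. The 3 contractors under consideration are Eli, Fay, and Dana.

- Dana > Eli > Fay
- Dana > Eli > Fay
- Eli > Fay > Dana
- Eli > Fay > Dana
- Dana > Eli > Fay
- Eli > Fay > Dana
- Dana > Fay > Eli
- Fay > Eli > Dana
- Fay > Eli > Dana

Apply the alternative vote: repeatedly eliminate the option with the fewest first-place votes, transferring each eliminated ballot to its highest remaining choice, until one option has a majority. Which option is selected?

Round 1: Dana 4, Eli 3, Fay 2. Fay has the fewest and is eliminated.
Round 2: Eli 5, Dana 4. Eli has a majority.

Eli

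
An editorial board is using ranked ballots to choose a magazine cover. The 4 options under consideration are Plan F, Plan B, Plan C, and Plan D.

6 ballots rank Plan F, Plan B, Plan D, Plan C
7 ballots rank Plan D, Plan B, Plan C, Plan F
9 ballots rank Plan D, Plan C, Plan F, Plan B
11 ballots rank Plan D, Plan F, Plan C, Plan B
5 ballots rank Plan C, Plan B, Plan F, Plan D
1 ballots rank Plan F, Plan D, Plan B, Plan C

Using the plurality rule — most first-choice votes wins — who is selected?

Plan D

First-place vote totals:
  Plan F: 7
  Plan B: 0
  Plan C: 5
  Plan D: 27
Plan D has the most first-place votes.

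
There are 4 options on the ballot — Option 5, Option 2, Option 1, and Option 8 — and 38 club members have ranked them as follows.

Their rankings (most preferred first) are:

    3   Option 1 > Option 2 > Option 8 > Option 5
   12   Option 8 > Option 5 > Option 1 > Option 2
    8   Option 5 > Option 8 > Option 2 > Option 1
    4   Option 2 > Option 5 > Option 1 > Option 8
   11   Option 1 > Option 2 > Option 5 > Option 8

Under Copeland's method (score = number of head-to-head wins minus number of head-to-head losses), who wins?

Pairwise results:
  Option 5 vs Option 2: Option 5 wins 20–18.
  Option 5 vs Option 1: Option 5 wins 24–14.
  Option 5 vs Option 8: Option 5 wins 23–15.
  Option 2 vs Option 1: Option 1 wins 26–12.
  Option 2 vs Option 8: Option 8 wins 20–18.
  Option 1 vs Option 8: Option 8 wins 20–18.
Copeland scores (wins − losses):
  Option 5: 3 − 0 = 3
  Option 2: 0 − 3 = -3
  Option 1: 1 − 2 = -1
  Option 8: 2 − 1 = 1
Option 5 has the best Copeland score.

Option 5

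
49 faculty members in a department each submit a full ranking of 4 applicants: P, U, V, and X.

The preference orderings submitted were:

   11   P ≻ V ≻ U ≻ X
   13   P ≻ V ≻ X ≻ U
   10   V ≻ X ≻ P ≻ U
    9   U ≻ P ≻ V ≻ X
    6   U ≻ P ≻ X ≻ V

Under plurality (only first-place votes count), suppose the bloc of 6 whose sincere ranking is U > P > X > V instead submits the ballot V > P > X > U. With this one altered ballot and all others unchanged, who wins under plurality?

First-place totals with the altered ballot: P 24, U 9, V 16, X 0.
The winner is unchanged: still P.

P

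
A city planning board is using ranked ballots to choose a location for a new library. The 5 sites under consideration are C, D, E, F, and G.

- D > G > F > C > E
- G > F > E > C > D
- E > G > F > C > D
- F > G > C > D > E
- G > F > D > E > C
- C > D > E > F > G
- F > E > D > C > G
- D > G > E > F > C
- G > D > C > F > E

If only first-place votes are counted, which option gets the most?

G

First-place vote totals:
  C: 1
  D: 2
  E: 1
  F: 2
  G: 3
G has the most first-place votes.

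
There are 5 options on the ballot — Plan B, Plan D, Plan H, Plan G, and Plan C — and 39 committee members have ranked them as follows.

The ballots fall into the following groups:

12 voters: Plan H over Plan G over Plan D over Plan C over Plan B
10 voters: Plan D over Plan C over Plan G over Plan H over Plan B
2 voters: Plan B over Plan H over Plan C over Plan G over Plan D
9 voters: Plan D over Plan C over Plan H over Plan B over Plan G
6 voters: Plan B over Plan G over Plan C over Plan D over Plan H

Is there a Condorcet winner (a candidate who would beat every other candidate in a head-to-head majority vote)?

Head-to-head results (39 voters total):
Plan B vs Plan D: Plan D wins 31–8.
Plan B vs Plan H: Plan H wins 31–8.
Plan B vs Plan G: Plan G wins 22–17.
Plan B vs Plan C: Plan C wins 31–8.
Plan D vs Plan H: Plan D wins 25–14.
Plan D vs Plan G: Plan G wins 20–19.
Plan D vs Plan C: Plan D wins 31–8.
Plan H vs Plan G: Plan H wins 23–16.
Plan H vs Plan C: Plan C wins 25–14.
Plan G vs Plan C: Plan C wins 21–18.
No candidate beats all others: Plan D beats Plan H beats Plan G beats Plan D, a majority cycle.

No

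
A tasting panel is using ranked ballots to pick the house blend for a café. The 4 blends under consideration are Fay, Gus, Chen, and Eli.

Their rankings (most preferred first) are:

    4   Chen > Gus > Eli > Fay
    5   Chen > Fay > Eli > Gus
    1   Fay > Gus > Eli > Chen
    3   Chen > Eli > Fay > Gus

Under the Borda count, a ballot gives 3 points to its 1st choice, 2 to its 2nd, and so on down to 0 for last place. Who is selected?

Borda scores:
  Fay: 4·0 + 5·2 + 3 + 3·1 = 16
  Gus: 4·2 + 5·0 + 2 + 3·0 = 10
  Chen: 4·3 + 5·3 + 0 + 3·3 = 36
  Eli: 4·1 + 5·1 + 1 + 3·2 = 16
Chen has the highest total.

Chen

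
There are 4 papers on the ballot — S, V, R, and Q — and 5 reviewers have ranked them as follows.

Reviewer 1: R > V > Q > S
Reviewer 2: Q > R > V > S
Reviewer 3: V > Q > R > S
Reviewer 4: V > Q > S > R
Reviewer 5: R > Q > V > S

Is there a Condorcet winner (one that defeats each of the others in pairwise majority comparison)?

Head-to-head results (5 voters total):
S vs V: V wins 5–0.
S vs R: R wins 4–1.
S vs Q: Q wins 5–0.
V vs R: R wins 3–2.
V vs Q: V wins 3–2.
R vs Q: Q wins 3–2.
No candidate beats all others: V beats Q beats R beats V, a majority cycle.

No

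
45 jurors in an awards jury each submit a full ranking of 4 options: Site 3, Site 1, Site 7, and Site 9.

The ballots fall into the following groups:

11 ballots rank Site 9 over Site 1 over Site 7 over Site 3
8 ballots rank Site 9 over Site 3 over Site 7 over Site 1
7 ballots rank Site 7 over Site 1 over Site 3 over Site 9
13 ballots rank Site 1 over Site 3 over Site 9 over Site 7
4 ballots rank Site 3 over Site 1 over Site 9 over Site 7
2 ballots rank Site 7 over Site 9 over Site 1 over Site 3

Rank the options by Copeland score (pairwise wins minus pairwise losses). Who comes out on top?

Site 1

Pairwise results:
  Site 3 vs Site 1: Site 1 wins 33–12.
  Site 3 vs Site 7: Site 3 wins 25–20.
  Site 3 vs Site 9: Site 3 wins 24–21.
  Site 1 vs Site 7: Site 1 wins 28–17.
  Site 1 vs Site 9: Site 1 wins 24–21.
  Site 7 vs Site 9: Site 9 wins 36–9.
Copeland scores (wins − losses):
  Site 3: 2 − 1 = 1
  Site 1: 3 − 0 = 3
  Site 7: 0 − 3 = -3
  Site 9: 1 − 2 = -1
Site 1 has the best Copeland score.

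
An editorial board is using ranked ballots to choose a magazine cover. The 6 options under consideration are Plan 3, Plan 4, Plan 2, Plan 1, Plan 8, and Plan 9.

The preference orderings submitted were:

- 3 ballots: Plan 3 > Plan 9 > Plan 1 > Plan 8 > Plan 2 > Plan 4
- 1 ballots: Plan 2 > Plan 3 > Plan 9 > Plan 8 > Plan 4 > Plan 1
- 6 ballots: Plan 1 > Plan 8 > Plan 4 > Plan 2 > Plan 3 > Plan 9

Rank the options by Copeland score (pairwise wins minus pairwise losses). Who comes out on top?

Plan 1

Pairwise results:
  Plan 3 vs Plan 4: Plan 4 wins 6–4.
  Plan 3 vs Plan 2: Plan 2 wins 7–3.
  Plan 3 vs Plan 1: Plan 1 wins 6–4.
  Plan 3 vs Plan 8: Plan 8 wins 6–4.
  Plan 3 vs Plan 9: Plan 3 wins 10–0.
  Plan 4 vs Plan 2: Plan 4 wins 6–4.
  Plan 4 vs Plan 1: Plan 1 wins 9–1.
  Plan 4 vs Plan 8: Plan 8 wins 10–0.
  Plan 4 vs Plan 9: Plan 4 wins 6–4.
  Plan 2 vs Plan 1: Plan 1 wins 9–1.
  Plan 2 vs Plan 8: Plan 8 wins 9–1.
  Plan 2 vs Plan 9: Plan 2 wins 7–3.
  Plan 1 vs Plan 8: Plan 1 wins 9–1.
  Plan 1 vs Plan 9: Plan 1 wins 6–4.
  Plan 8 vs Plan 9: Plan 8 wins 6–4.
Copeland scores (wins − losses):
  Plan 3: 1 − 4 = -3
  Plan 4: 3 − 2 = 1
  Plan 2: 2 − 3 = -1
  Plan 1: 5 − 0 = 5
  Plan 8: 4 − 1 = 3
  Plan 9: 0 − 5 = -5
Plan 1 has the best Copeland score.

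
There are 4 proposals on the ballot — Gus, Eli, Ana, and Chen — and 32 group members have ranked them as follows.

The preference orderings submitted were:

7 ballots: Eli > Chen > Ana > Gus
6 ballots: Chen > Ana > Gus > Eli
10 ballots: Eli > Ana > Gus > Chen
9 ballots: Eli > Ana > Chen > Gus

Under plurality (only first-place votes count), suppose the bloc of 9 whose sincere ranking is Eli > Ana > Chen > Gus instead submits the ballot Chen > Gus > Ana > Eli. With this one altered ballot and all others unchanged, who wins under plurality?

Eli

First-place totals with the altered ballot: Gus 0, Eli 17, Ana 0, Chen 15.
The winner is unchanged: still Eli.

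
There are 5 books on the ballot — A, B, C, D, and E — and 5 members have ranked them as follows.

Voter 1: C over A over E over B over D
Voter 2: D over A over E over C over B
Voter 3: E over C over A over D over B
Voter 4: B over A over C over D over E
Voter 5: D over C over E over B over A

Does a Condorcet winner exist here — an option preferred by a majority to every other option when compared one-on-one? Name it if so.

Head-to-head results (5 voters total):
A vs B: A wins 3–2.
A vs C: C wins 3–2.
A vs D: A wins 3–2.
A vs E: A wins 3–2.
B vs C: C wins 4–1.
B vs D: D wins 3–2.
B vs E: E wins 4–1.
C vs D: C wins 3–2.
C vs E: C wins 3–2.
D vs E: D wins 3–2.
C beats each rival — A (3–2), B (4–1), D (3–2), E (3–2) — so C is the Condorcet winner.

C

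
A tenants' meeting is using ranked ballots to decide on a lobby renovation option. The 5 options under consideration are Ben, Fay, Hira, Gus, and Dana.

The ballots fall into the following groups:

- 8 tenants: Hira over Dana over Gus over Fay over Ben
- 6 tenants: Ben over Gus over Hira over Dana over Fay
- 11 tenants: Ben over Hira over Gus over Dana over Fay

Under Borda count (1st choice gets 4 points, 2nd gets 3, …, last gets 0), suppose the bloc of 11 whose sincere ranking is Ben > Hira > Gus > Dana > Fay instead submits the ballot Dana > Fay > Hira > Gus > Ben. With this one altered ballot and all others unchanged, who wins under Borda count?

Borda totals with the altered ballot: Ben 24, Fay 41, Hira 66, Gus 45, Dana 74.
The switch changes the winner from Hira to Dana.

Dana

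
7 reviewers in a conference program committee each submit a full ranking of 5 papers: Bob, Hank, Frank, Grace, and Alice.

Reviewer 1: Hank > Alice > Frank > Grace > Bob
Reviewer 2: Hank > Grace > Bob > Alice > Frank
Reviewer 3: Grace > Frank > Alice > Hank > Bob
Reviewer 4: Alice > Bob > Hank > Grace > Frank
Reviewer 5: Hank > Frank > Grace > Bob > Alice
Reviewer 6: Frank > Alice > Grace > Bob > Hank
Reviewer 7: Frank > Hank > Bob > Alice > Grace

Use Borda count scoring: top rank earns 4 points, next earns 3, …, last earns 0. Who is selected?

Borda scores:
  Bob: 0 + 2 + 0 + 3 + 1 + 1 + 2 = 9
  Hank: 4 + 4 + 1 + 2 + 4 + 0 + 3 = 18
  Frank: 2 + 0 + 3 + 0 + 3 + 4 + 4 = 16
  Grace: 1 + 3 + 4 + 1 + 2 + 2 + 0 = 13
  Alice: 3 + 1 + 2 + 4 + 0 + 3 + 1 = 14
Hank has the highest total.

Hank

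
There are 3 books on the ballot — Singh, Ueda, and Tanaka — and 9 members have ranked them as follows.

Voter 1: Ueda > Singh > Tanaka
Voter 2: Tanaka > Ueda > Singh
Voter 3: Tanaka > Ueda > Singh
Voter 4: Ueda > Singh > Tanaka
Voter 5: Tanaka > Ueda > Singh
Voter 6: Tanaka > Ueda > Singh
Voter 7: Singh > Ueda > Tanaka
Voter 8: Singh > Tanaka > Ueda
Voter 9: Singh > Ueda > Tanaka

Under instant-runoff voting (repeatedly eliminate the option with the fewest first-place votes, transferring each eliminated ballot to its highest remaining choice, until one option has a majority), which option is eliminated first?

Round 1: Tanaka 4, Singh 3, Ueda 2. Ueda has the fewest and is eliminated.
Round 2: Singh 5, Tanaka 4. Singh has a majority.

Ueda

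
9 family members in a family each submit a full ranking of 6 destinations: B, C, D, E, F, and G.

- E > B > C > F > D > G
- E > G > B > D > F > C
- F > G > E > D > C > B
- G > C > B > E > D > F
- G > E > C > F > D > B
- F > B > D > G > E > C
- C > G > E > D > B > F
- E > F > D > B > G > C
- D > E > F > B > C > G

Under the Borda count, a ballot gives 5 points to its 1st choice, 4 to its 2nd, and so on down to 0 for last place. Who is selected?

E

Borda scores:
  B: 4 + 3 + 0 + 3 + 0 + 4 + 1 + 2 + 2 = 19
  C: 3 + 0 + 1 + 4 + 3 + 0 + 5 + 0 + 1 = 17
  D: 1 + 2 + 2 + 1 + 1 + 3 + 2 + 3 + 5 = 20
  E: 5 + 5 + 3 + 2 + 4 + 1 + 3 + 5 + 4 = 32
  F: 2 + 1 + 5 + 0 + 2 + 5 + 0 + 4 + 3 = 22
  G: 0 + 4 + 4 + 5 + 5 + 2 + 4 + 1 + 0 = 25
E has the highest total.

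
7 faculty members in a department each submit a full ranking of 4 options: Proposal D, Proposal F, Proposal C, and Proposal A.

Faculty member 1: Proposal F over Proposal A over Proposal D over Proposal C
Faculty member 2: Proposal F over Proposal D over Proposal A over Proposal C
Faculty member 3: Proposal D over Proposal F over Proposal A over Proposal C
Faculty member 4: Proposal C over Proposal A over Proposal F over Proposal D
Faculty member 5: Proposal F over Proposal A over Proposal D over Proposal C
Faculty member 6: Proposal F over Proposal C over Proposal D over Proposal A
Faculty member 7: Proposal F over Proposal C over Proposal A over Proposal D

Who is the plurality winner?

First-place vote totals:
  Proposal D: 1
  Proposal F: 5
  Proposal C: 1
  Proposal A: 0
Proposal F has the most first-place votes.

Proposal F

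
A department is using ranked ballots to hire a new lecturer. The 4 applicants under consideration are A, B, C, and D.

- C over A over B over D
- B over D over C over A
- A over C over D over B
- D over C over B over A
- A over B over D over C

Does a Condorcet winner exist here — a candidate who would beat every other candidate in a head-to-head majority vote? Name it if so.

Head-to-head results (5 voters total):
A vs B: A wins 3–2.
A vs C: C wins 3–2.
A vs D: A wins 3–2.
B vs C: C wins 3–2.
B vs D: B wins 3–2.
C vs D: D wins 3–2.
No candidate beats all others: A beats D beats C beats A, a majority cycle.

There is no Condorcet winner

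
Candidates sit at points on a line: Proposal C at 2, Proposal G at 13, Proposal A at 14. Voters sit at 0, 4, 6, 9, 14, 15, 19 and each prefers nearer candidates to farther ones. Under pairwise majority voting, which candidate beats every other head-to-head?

Proposal G

With single-peaked preferences on a line, the Condorcet winner is the candidate closest to the median voter.
The median voter (position 9) is closest to Proposal G at 13.
Check: Proposal G vs Proposal C — voters closer to Proposal G: 4 of 7.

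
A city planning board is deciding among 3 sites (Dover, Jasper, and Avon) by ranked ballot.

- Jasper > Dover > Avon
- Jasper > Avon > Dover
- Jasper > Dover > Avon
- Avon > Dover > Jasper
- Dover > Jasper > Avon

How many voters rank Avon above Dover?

2

Ballots ranking Avon above Dover: 2.
Ballots ranking Dover above Avon: 3.
So 2 of 5 voters prefer Avon to Dover.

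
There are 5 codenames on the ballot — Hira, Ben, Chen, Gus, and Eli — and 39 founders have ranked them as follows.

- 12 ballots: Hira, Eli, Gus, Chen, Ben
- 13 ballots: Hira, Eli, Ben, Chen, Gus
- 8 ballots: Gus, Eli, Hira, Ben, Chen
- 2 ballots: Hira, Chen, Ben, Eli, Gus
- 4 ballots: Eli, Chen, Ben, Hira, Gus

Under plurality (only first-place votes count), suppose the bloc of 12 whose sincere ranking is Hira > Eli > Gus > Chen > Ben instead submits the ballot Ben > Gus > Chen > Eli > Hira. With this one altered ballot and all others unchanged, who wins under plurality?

Hira

First-place totals with the altered ballot: Hira 15, Ben 12, Chen 0, Gus 8, Eli 4.
The winner is unchanged: still Hira.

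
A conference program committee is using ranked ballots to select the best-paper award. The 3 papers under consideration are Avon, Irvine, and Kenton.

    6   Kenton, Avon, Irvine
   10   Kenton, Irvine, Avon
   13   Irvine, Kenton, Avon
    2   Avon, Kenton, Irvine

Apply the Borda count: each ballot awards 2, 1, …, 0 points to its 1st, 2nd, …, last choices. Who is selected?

Borda scores:
  Avon: 6·1 + 10·0 + 13·0 + 2·2 = 10
  Irvine: 6·0 + 10·1 + 13·2 + 2·0 = 36
  Kenton: 6·2 + 10·2 + 13·1 + 2·1 = 47
Kenton has the highest total.

Kenton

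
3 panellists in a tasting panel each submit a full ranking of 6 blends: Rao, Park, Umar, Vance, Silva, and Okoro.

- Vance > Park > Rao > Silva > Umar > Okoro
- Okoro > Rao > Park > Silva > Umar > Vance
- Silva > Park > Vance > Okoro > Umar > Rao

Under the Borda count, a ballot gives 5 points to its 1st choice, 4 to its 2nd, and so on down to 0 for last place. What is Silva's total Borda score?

9

Borda scores:
  Rao: 3 + 4 + 0 = 7
  Park: 4 + 3 + 4 = 11
  Umar: 1 + 1 + 1 = 3
  Vance: 5 + 0 + 3 = 8
  Silva: 2 + 2 + 5 = 9
  Okoro: 0 + 5 + 2 = 7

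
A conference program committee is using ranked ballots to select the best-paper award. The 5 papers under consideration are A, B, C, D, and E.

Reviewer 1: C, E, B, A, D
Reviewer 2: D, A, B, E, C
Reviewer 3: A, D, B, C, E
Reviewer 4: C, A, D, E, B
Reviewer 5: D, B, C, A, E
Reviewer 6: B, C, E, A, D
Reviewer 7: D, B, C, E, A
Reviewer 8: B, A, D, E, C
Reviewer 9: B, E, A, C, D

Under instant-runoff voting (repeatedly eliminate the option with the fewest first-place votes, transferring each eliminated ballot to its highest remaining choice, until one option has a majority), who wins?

Round 1: B 3, D 3, C 2, A 1, E 0. E has the fewest and is eliminated.
Round 2: B 3, D 3, C 2, A 1. A has the fewest and is eliminated.
Round 3: D 4, B 3, C 2. C has the fewest and is eliminated.
Round 4: D 5, B 4. D has a majority.

D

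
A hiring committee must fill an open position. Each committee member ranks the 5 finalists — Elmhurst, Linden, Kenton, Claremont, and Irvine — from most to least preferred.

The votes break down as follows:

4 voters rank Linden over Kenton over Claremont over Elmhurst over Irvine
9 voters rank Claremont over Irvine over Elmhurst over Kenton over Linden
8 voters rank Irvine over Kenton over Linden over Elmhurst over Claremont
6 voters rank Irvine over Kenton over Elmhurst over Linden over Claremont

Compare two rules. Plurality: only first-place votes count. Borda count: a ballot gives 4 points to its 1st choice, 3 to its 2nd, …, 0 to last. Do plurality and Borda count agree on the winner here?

Plurality first-place counts: Elmhurst 0, Linden 4, Kenton 0, Claremont 9, Irvine 14 → Irvine.
Borda totals: Elmhurst 42, Linden 38, Kenton 63, Claremont 44, Irvine 83 → Irvine.
The two rules agree on Irvine.

Yes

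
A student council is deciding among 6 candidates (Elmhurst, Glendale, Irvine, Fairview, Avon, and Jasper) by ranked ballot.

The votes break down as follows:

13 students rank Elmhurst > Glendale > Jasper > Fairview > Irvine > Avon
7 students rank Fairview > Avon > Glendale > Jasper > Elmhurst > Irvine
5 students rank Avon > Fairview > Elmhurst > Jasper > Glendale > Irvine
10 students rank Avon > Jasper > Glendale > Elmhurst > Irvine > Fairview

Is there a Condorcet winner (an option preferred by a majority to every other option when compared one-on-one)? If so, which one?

Head-to-head results (35 voters total):
Elmhurst vs Glendale: Elmhurst wins 18–17.
Elmhurst vs Irvine: Elmhurst wins 35–0.
Elmhurst vs Fairview: Elmhurst wins 23–12.
Elmhurst vs Avon: Avon wins 22–13.
Elmhurst vs Jasper: Elmhurst wins 18–17.
Glendale vs Irvine: Glendale wins 35–0.
Glendale vs Fairview: Glendale wins 23–12.
Glendale vs Avon: Avon wins 22–13.
Glendale vs Jasper: Glendale wins 20–15.
Irvine vs Fairview: Fairview wins 25–10.
Irvine vs Avon: Avon wins 22–13.
Irvine vs Jasper: Jasper wins 35–0.
Fairview vs Avon: Fairview wins 20–15.
Fairview vs Jasper: Jasper wins 23–12.
Avon vs Jasper: Avon wins 22–13.
No candidate beats all others: Elmhurst beats Fairview beats Avon beats Elmhurst, a majority cycle.

None — there is no Condorcet winner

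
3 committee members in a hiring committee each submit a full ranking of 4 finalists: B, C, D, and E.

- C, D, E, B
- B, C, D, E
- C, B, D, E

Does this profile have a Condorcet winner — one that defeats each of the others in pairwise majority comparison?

Head-to-head results (3 voters total):
B vs C: C wins 2–1.
B vs D: B wins 2–1.
B vs E: B wins 2–1.
C vs D: C wins 3–0.
C vs E: C wins 3–0.
D vs E: D wins 3–0.
C beats each rival — B (2–1), D (3–0), E (3–0) — so C is the Condorcet winner.

Yes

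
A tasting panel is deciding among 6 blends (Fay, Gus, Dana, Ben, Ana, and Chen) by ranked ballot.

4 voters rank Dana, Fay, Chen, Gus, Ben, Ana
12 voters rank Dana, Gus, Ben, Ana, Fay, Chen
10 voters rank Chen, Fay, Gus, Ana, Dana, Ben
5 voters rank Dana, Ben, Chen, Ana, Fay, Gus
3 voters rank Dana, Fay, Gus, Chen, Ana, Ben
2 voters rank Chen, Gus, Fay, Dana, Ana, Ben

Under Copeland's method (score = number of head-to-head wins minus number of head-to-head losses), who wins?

Pairwise results:
  Fay vs Gus: Fay wins 22–14.
  Fay vs Dana: Dana wins 24–12.
  Fay vs Ben: Fay wins 19–17.
  Fay vs Ana: Fay wins 19–17.
  Fay vs Chen: Fay wins 19–17.
  Gus vs Dana: Dana wins 24–12.
  Gus vs Ben: Gus wins 31–5.
  Gus vs Ana: Gus wins 31–5.
  Gus vs Chen: Chen wins 21–15.
  Dana vs Ben: Dana wins 36–0.
  Dana vs Ana: Dana wins 26–10.
  Dana vs Chen: Dana wins 24–12.
  Ben vs Ana: Ben wins 21–15.
  Ben vs Chen: Chen wins 19–17.
  Ana vs Chen: Chen wins 24–12.
Copeland scores (wins − losses):
  Fay: 4 − 1 = 3
  Gus: 2 − 3 = -1
  Dana: 5 − 0 = 5
  Ben: 1 − 4 = -3
  Ana: 0 − 5 = -5
  Chen: 3 − 2 = 1
Dana has the best Copeland score.

Dana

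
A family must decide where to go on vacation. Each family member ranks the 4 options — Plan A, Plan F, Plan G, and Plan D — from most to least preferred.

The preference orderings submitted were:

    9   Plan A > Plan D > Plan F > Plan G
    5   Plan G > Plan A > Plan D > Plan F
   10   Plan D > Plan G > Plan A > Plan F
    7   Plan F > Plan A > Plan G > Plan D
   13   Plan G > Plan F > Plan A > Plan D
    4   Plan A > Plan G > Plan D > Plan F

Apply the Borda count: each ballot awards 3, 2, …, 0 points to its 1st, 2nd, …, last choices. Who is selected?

Plan G

Borda scores:
  Plan A: 9·3 + 5·2 + 10·1 + 7·2 + 13·1 + 4·3 = 86
  Plan F: 9·1 + 5·0 + 10·0 + 7·3 + 13·2 + 4·0 = 56
  Plan G: 9·0 + 5·3 + 10·2 + 7·1 + 13·3 + 4·2 = 89
  Plan D: 9·2 + 5·1 + 10·3 + 7·0 + 13·0 + 4·1 = 57
Plan G has the highest total.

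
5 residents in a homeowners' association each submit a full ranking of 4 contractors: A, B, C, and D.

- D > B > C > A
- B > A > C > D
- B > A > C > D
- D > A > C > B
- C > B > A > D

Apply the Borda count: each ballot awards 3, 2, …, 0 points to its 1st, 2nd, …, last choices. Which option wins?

B

Borda scores:
  A: 0 + 2 + 2 + 2 + 1 = 7
  B: 2 + 3 + 3 + 0 + 2 = 10
  C: 1 + 1 + 1 + 1 + 3 = 7
  D: 3 + 0 + 0 + 3 + 0 = 6
B has the highest total.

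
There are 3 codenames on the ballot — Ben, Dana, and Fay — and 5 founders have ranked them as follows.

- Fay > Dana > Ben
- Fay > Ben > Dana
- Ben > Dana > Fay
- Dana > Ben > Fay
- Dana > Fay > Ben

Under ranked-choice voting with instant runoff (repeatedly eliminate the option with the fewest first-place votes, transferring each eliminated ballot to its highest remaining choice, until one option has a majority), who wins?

Dana

Round 1: Dana 2, Fay 2, Ben 1. Ben has the fewest and is eliminated.
Round 2: Dana 3, Fay 2. Dana has a majority.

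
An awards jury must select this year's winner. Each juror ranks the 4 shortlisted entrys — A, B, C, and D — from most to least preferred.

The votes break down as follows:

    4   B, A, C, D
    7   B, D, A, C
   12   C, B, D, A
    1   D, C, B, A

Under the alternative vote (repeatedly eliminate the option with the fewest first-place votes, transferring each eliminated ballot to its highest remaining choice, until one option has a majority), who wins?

C

Round 1: C 12, B 11, D 1, A 0. A has the fewest and is eliminated.
Round 2: C 12, B 11, D 1. D has the fewest and is eliminated.
Round 3: C 13, B 11. C has a majority.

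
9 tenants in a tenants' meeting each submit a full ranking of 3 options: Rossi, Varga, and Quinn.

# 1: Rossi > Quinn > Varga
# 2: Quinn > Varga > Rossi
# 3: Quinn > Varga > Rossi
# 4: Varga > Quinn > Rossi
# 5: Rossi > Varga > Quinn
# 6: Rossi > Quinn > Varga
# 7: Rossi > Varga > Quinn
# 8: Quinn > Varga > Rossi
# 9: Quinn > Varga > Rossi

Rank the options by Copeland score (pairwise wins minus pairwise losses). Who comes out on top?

Pairwise results:
  Rossi vs Varga: Varga wins 5–4.
  Rossi vs Quinn: Quinn wins 5–4.
  Varga vs Quinn: Quinn wins 6–3.
Copeland scores (wins − losses):
  Rossi: 0 − 2 = -2
  Varga: 1 − 1 = 0
  Quinn: 2 − 0 = 2
Quinn has the best Copeland score.

Quinn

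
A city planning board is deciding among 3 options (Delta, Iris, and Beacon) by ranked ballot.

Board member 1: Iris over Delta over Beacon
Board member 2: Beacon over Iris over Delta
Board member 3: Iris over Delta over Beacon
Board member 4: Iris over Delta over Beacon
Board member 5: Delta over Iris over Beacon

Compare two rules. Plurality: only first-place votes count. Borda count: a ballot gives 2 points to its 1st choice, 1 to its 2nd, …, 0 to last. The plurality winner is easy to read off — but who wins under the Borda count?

Plurality first-place counts: Delta 1, Iris 3, Beacon 1 → Iris.
Borda totals: Delta 5, Iris 8, Beacon 2 → Iris.

Iris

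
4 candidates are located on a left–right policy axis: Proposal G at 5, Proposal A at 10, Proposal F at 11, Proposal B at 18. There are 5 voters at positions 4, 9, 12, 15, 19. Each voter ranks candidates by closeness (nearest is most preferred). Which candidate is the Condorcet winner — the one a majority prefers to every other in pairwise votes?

With single-peaked preferences on a line, the Condorcet winner is the candidate closest to the median voter.
The median voter (position 12) is closest to Proposal F at 11.
Check: Proposal F vs Proposal G — voters closer to Proposal F: 4 of 5.

Proposal F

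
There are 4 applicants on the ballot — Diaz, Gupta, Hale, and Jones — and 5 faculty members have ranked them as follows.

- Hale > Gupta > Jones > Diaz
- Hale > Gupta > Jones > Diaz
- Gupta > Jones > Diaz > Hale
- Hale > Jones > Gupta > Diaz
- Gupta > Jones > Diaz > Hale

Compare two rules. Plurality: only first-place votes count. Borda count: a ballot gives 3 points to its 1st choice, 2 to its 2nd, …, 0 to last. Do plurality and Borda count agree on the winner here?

No

Plurality first-place counts: Diaz 0, Gupta 2, Hale 3, Jones 0 → Hale.
Borda totals: Diaz 2, Gupta 11, Hale 9, Jones 8 → Gupta.
The two rules disagree: plurality picks Hale, Borda picks Gupta.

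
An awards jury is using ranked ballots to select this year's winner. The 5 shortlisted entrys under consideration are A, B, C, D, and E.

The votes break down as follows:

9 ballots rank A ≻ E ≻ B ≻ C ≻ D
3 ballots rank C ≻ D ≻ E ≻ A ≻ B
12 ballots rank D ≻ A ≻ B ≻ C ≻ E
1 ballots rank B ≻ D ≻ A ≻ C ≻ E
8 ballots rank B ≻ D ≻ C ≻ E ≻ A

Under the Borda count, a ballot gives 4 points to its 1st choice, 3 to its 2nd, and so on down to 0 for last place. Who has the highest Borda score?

D

Borda scores:
  A: 9·4 + 3·1 + 12·3 + 2 + 8·0 = 77
  B: 9·2 + 3·0 + 12·2 + 4 + 8·4 = 78
  C: 9·1 + 3·4 + 12·1 + 1 + 8·2 = 50
  D: 9·0 + 3·3 + 12·4 + 3 + 8·3 = 84
  E: 9·3 + 3·2 + 12·0 + 0 + 8·1 = 41
D has the highest total.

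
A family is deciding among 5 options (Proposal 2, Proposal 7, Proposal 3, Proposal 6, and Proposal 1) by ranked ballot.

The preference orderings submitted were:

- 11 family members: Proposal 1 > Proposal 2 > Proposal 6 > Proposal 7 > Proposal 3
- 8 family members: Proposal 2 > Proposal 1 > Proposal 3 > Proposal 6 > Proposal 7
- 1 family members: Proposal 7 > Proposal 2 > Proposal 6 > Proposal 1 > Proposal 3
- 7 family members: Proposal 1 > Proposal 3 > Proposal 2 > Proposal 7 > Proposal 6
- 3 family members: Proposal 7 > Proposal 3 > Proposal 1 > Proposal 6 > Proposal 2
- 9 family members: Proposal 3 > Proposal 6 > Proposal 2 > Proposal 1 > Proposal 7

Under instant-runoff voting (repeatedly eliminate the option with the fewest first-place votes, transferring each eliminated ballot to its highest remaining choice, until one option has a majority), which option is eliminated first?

Round 1: Proposal 1 18, Proposal 3 9, Proposal 2 8, Proposal 7 4, Proposal 6 0. Proposal 6 has the fewest and is eliminated.
Round 2: Proposal 1 18, Proposal 3 9, Proposal 2 8, Proposal 7 4. Proposal 7 has the fewest and is eliminated.
Round 3: Proposal 1 18, Proposal 3 12, Proposal 2 9. Proposal 2 has the fewest and is eliminated.
Round 4: Proposal 1 27, Proposal 3 12. Proposal 1 has a majority.

Proposal 6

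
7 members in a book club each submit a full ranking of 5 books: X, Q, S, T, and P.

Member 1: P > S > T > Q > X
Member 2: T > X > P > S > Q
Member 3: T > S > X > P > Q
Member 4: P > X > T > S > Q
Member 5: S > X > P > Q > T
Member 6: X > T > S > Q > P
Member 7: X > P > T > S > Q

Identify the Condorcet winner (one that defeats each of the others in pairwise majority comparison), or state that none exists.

Head-to-head results (7 voters total):
X vs Q: X wins 6–1.
X vs S: X wins 4–3.
X vs T: X wins 4–3.
X vs P: X wins 5–2.
Q vs S: S wins 7–0.
Q vs T: T wins 6–1.
Q vs P: P wins 6–1.
S vs T: T wins 5–2.
S vs P: P wins 4–3.
T vs P: P wins 4–3.
X beats each rival — Q (6–1), S (4–3), T (4–3), P (5–2) — so X is the Condorcet winner.

X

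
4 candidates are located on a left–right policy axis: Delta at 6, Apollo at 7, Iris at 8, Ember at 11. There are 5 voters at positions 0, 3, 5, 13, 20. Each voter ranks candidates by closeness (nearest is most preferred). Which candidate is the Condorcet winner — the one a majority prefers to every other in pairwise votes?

With single-peaked preferences on a line, the Condorcet winner is the candidate closest to the median voter.
The median voter (position 5) is closest to Delta at 6.
Check: Delta vs Ember — voters closer to Delta: 3 of 5.

Delta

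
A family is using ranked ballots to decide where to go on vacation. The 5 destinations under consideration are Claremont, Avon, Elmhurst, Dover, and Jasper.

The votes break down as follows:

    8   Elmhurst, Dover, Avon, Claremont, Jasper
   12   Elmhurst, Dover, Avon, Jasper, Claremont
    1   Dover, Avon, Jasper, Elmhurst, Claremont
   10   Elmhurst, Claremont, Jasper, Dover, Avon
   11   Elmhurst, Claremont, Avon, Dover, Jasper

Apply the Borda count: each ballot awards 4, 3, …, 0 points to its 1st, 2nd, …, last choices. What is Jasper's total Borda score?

Borda scores:
  Claremont: 8·1 + 12·0 + 0 + 10·3 + 11·3 = 71
  Avon: 8·2 + 12·2 + 3 + 10·0 + 11·2 = 65
  Elmhurst: 8·4 + 12·4 + 1 + 10·4 + 11·4 = 165
  Dover: 8·3 + 12·3 + 4 + 10·1 + 11·1 = 85
  Jasper: 8·0 + 12·1 + 2 + 10·2 + 11·0 = 34

34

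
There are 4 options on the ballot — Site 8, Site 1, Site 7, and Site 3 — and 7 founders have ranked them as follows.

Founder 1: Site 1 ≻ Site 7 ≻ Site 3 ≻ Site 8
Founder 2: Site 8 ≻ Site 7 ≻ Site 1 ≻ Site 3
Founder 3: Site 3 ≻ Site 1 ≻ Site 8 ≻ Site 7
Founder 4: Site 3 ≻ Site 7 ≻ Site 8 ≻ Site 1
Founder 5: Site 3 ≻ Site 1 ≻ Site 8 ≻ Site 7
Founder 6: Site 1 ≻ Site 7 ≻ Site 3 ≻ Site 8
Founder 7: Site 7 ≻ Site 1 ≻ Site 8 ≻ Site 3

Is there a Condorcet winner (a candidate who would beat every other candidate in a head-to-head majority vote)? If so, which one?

Head-to-head results (7 voters total):
Site 8 vs Site 1: Site 1 wins 5–2.
Site 8 vs Site 7: Site 7 wins 4–3.
Site 8 vs Site 3: Site 3 wins 5–2.
Site 1 vs Site 7: Site 1 wins 4–3.
Site 1 vs Site 3: Site 1 wins 4–3.
Site 7 vs Site 3: Site 7 wins 4–3.
Site 1 beats each rival — Site 8 (5–2), Site 7 (4–3), Site 3 (4–3) — so Site 1 is the Condorcet winner.

Site 1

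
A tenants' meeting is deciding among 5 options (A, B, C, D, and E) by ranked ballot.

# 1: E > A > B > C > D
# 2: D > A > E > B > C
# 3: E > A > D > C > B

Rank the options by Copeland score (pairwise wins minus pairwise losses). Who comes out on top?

Pairwise results:
  A vs B: A wins 3–0.
  A vs C: A wins 3–0.
  A vs D: A wins 2–1.
  A vs E: E wins 2–1.
  B vs C: B wins 2–1.
  B vs D: D wins 2–1.
  B vs E: E wins 3–0.
  C vs D: D wins 2–1.
  C vs E: E wins 3–0.
  D vs E: E wins 2–1.
Copeland scores (wins − losses):
  A: 3 − 1 = 2
  B: 1 − 3 = -2
  C: 0 − 4 = -4
  D: 2 − 2 = 0
  E: 4 − 0 = 4
E has the best Copeland score.

E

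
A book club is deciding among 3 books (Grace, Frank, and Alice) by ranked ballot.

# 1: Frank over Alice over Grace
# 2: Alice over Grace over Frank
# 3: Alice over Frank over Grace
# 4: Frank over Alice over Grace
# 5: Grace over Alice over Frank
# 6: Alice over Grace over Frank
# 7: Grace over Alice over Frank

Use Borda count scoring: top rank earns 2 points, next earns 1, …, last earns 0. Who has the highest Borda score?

Borda scores:
  Grace: 0 + 1 + 0 + 0 + 2 + 1 + 2 = 6
  Frank: 2 + 0 + 1 + 2 + 0 + 0 + 0 = 5
  Alice: 1 + 2 + 2 + 1 + 1 + 2 + 1 = 10
Alice has the highest total.

Alice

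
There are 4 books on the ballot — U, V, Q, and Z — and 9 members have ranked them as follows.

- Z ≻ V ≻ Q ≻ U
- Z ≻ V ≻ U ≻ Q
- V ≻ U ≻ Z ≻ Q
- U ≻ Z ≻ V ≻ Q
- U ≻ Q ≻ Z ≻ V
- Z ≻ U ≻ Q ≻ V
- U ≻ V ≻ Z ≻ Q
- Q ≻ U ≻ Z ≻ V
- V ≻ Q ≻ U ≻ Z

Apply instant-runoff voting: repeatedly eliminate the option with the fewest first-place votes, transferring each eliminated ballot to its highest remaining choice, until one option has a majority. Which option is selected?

Round 1: U 3, Z 3, V 2, Q 1. Q has the fewest and is eliminated.
Round 2: U 4, Z 3, V 2. V has the fewest and is eliminated.
Round 3: U 6, Z 3. U has a majority.

U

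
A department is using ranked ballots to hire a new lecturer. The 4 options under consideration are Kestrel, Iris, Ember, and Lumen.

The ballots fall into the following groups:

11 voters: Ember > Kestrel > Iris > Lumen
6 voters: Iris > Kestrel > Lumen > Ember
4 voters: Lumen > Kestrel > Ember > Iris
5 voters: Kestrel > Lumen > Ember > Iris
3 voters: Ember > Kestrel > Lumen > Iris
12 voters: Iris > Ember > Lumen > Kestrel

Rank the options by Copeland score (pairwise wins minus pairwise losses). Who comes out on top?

Ember

Pairwise results:
  Kestrel vs Iris: Kestrel wins 23–18.
  Kestrel vs Ember: Ember wins 26–15.
  Kestrel vs Lumen: Kestrel wins 25–16.
  Iris vs Ember: Ember wins 23–18.
  Iris vs Lumen: Iris wins 29–12.
  Ember vs Lumen: Ember wins 26–15.
Copeland scores (wins − losses):
  Kestrel: 2 − 1 = 1
  Iris: 1 − 2 = -1
  Ember: 3 − 0 = 3
  Lumen: 0 − 3 = -3
Ember has the best Copeland score.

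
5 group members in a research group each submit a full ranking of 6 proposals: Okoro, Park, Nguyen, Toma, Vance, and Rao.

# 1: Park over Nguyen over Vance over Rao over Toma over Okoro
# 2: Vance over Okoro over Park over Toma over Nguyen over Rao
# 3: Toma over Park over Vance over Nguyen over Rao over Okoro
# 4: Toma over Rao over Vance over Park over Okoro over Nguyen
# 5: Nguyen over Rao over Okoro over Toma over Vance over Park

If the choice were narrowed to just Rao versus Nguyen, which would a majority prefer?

Nguyen

Ballots ranking Rao above Nguyen: 1.
Ballots ranking Nguyen above Rao: 4.
Nguyen wins the head-to-head, 4–1.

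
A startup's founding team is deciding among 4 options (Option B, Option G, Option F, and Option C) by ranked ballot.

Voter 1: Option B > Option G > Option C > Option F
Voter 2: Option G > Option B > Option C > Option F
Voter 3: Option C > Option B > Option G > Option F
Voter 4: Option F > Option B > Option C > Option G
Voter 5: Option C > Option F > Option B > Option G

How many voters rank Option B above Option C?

3

Ballots ranking Option B above Option C: 3.
Ballots ranking Option C above Option B: 2.
So 3 of 5 voters prefer Option B to Option C.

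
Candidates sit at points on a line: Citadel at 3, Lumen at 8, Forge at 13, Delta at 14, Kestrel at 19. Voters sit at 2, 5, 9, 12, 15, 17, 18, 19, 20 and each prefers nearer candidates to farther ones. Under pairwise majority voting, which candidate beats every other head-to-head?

With single-peaked preferences on a line, the Condorcet winner is the candidate closest to the median voter.
The median voter (position 15) is closest to Delta at 14.
Check: Delta vs Lumen — voters closer to Delta: 6 of 9.

Delta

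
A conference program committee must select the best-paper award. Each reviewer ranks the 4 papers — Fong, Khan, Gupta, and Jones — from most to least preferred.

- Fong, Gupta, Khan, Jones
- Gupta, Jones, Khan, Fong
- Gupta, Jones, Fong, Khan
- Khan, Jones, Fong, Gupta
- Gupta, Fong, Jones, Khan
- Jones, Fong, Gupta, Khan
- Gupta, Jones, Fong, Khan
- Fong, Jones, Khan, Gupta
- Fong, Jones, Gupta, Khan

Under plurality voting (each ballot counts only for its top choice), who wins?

Gupta

First-place vote totals:
  Fong: 3
  Khan: 1
  Gupta: 4
  Jones: 1
Gupta has the most first-place votes.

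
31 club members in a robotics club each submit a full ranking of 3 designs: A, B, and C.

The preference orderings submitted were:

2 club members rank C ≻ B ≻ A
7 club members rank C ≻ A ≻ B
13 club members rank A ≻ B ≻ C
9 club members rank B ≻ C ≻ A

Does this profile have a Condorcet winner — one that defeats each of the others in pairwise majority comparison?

No

Head-to-head results (31 voters total):
A vs B: A wins 20–11.
A vs C: C wins 18–13.
B vs C: B wins 22–9.
No candidate beats all others: A beats B beats C beats A, a majority cycle.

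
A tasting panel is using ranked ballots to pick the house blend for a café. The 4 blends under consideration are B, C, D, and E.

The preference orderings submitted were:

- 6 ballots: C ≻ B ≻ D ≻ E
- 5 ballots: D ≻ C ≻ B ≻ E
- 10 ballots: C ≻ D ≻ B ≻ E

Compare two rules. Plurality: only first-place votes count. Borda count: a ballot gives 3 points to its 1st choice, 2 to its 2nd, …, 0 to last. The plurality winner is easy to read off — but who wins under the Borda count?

Plurality first-place counts: B 0, C 16, D 5, E 0 → C.
Borda totals: B 27, C 58, D 41, E 0 → C.

C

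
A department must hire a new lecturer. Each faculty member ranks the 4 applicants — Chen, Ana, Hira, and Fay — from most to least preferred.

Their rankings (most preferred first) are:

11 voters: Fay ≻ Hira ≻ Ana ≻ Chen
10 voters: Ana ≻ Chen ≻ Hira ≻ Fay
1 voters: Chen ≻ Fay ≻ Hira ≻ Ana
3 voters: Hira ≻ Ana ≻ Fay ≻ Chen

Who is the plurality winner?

First-place vote totals:
  Chen: 1
  Ana: 10
  Hira: 3
  Fay: 11
Fay has the most first-place votes.

Fay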